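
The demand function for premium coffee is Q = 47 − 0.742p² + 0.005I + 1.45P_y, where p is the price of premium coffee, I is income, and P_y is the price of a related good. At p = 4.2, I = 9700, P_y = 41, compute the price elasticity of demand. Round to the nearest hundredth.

-0.18

Substituting, Q = 47 − 0.742(4.2)² + 0.005(9700) + 1.45(41) = 47 − 13.0889 + 48.5 + 59.45 = 141.8611.
∂Q/∂p = −2·0.742·p = -6.2328, so E_p = -6.2328·(4.2/141.8611) ≈ -0.18.
|E_p| < 1: demand is inelastic.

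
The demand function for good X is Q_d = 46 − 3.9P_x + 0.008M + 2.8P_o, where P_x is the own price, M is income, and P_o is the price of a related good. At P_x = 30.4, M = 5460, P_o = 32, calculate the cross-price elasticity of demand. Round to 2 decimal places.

Q_d = 46 − 3.9(30.4) + 0.008(5460) + 2.8(32) = 46 − 118.56 + 43.68 + 89.6 = 60.72.
∂Q_d/∂P_o = +2.8, so E_xy = 2.8·(32/60.72) ≈ 1.48.
E_xy > 0: the goods are substitutes.

1.48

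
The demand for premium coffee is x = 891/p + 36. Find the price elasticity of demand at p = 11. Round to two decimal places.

At p = 11, x = 117.
dx/dp = −891/p² = −7.3636.
Point elasticity E = (dx/dp)·(p/x) = -7.3636 × 11/117 ≈ -0.69.
|E| < 1, so demand is inelastic at this price.

-0.69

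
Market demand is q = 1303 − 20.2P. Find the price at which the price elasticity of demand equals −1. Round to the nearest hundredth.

32.25

For linear demand q = a − bP, E = −bP/(a − bP). |E| = 1 ⇒ bP = a − bP ⇒ P = a/(2b).
P = 1303/(2·20.2) ≈ 32.25.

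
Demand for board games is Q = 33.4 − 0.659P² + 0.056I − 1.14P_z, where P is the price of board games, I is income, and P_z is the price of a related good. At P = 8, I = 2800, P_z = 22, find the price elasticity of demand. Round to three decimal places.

-0.686

Substituting, Q = 33.4 − 0.659(8)² + 0.056(2800) − 1.14(22) = 33.4 − 42.176 + 156.8 − 25.08 = 122.944.
∂Q/∂P = −2·0.659·P = -10.544, so E_p = -10.544·(8/122.944) ≈ -0.686.
|E_p| < 1: demand is inelastic.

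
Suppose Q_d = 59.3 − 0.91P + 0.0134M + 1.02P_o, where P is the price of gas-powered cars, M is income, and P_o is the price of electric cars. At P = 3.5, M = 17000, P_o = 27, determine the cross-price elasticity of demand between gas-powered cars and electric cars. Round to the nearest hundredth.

0.09

At the given point, Q_d = 59.3 − 0.91(3.5) + 0.0134(17000) + 1.02(27) = 59.3 − 3.185 + 227.8 + 27.54 = 311.455.
∂Q_d/∂P_o = +1.02, so E_xy = 1.02·(27/311.455) ≈ 0.09.
E_xy > 0: the goods are substitutes.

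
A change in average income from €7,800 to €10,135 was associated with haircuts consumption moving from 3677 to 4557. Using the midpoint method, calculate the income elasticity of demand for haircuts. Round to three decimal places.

%ΔQ = (4557 − 3677)/[(3677+4557)/2] = 880/4117 ≈ 0.2137.
%ΔY = (10,135 − 7,800)/[(7,800+10,135)/2] = 2335/8967.5 ≈ 0.2604.
E_I = %ΔQ/%ΔY ≈ 0.821.
E_I ∈ (0,1): normal good (necessity).

0.821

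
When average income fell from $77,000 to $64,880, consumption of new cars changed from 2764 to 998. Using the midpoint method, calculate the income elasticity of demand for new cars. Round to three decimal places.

5.495

%ΔQ = (998 − 2764)/[(2764+998)/2] = -1766/1881 ≈ -0.9389.
%ΔY = (64,880 − 77,000)/[(77,000+64,880)/2] = -12120/70940 ≈ -0.1708.
E_I = %ΔQ/%ΔY ≈ 5.495.
E_I > 1: normal good (luxury).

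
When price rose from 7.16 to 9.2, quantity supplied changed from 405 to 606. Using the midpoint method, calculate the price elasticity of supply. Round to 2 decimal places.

1.59

%ΔQ = (606 − 405)/[(405 + 606)/2] = 201/505.5 ≈ 0.3976.
%ΔP = (9.2 − 7.16)/[(7.16 + 9.2)/2] = 2.04/8.18 ≈ 0.2494.
Arc elasticity E = %ΔQ/%ΔP ≈ 0.3976/0.2494 ≈ 1.59.
|E| > 1: supply is elastic over this range.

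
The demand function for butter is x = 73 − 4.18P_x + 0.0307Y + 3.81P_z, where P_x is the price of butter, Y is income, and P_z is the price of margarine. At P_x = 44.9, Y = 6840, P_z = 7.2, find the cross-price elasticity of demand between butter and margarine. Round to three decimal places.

x = 73 − 4.18(44.9) + 0.0307(6840) + 3.81(7.2) = 73 − 187.682 + 209.988 + 27.432 = 122.738.
∂x/∂P_z = +3.81, so E_xy = 3.81·(7.2/122.738) ≈ 0.224.
E_xy > 0: the goods are substitutes.

0.224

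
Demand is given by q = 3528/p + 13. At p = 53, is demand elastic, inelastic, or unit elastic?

inelastic

At p = 53, q = 79.566.
dq/dp = −3528/p² = −1.256.
Point elasticity E = (dq/dp)·(p/q) = -1.256 × 53/79.566 ≈ -0.837.
|E| ≈ 0.837 < 1, so demand is inelastic.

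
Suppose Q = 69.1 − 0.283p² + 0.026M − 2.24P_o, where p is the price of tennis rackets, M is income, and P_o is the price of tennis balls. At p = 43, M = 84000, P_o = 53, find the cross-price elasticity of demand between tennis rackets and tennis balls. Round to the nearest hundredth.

-0.07

Q = 69.1 − 0.283(43)² + 0.026(84000) − 2.24(53) = 69.1 − 523.267 + 2184 − 118.72 = 1611.113.
∂Q/∂P_o = −2.24, so E_xy = -2.24·(53/1611.113) ≈ -0.07.
E_xy < 0: the goods are complements.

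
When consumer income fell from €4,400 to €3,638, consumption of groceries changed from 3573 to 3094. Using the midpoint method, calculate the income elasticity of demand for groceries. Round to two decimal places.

%ΔQ = (3094 − 3573)/[(3573+3094)/2] = -479/3333.5 ≈ -0.1437.
%ΔI = (3,638 − 4,400)/[(4,400+3,638)/2] = -762/4019 ≈ -0.1896.
E_I = %ΔQ/%ΔI ≈ 0.76.
E_I ∈ (0,1): normal good (necessity).

0.76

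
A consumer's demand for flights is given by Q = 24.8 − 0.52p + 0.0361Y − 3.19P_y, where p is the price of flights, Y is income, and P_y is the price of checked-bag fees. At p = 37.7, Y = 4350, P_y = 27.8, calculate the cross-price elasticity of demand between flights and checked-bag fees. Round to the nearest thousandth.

First evaluate Q: 24.8 − 0.52(37.7) + 0.0361(4350) − 3.19(27.8) = 24.8 − 19.604 + 157.035 − 88.682 = 73.549.
∂Q/∂P_y = −3.19, so E_xy = -3.19·(27.8/73.549) ≈ -1.206.
E_xy < 0: the goods are complements.

-1.206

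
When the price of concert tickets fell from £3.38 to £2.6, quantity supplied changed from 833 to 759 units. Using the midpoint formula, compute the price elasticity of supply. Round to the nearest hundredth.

0.36

%Δq = (759 − 833)/[(833 + 759)/2] = -74/796 ≈ -0.0930.
%Δp = (2.6 − 3.38)/[(3.38 + 2.6)/2] = -0.78/2.99 ≈ -0.2609.
Arc elasticity E = %Δq/%Δp ≈ -0.0930/-0.2609 ≈ 0.36.
|E| < 1: supply is inelastic over this range.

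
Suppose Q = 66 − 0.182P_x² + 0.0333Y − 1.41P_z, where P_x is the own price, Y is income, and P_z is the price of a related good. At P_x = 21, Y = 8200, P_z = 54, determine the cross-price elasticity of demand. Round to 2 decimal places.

First evaluate Q: 66 − 0.182(21)² + 0.0333(8200) − 1.41(54) = 66 − 80.262 + 273.06 − 76.14 = 182.658.
∂Q/∂P_z = −1.41, so E_xy = -1.41·(54/182.658) ≈ -0.42.
E_xy < 0: the goods are complements.

-0.42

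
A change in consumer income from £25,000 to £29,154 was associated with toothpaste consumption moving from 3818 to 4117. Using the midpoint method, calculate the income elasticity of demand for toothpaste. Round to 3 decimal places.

0.491

%ΔQ = (4117 − 3818)/[(3818+4117)/2] = 299/3967.5 ≈ 0.0754.
%ΔY = (29,154 − 25,000)/[(25,000+29,154)/2] = 4154/27077 ≈ 0.1534.
E_I = %ΔQ/%ΔY ≈ 0.491.
E_I ∈ (0,1): normal good (necessity).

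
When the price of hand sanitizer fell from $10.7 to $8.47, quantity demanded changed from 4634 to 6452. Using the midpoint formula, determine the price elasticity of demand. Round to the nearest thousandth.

-1.410

%ΔQ = (6452 − 4634)/[(4634 + 6452)/2] = 1818/5543 ≈ 0.3280.
%Δp = (8.47 − 10.7)/[(10.7 + 8.47)/2] = -2.23/9.585 ≈ -0.2327.
Arc elasticity E = %ΔQ/%Δp ≈ 0.3280/-0.2327 ≈ -1.410.
|E| > 1: demand is elastic over this range.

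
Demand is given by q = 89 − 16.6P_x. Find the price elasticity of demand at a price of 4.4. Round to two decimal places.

At P_x = 4.4, q = 15.96.
dq/dP_x = −16.6.
Point elasticity E = (dq/dP_x)·(P_x/q) = -16.6 × 4.4/15.96 ≈ -4.58.
|E| > 1, so demand is elastic at this price.

-4.58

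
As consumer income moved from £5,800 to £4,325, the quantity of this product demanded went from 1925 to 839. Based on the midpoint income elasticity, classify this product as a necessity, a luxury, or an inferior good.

luxury

%ΔQ = (839 − 1925)/[(1925+839)/2] = -1086/1382 ≈ -0.7858.
%ΔM = (4,325 − 5,800)/[(5,800+4,325)/2] = -1475/5062.5 ≈ -0.2914.
E_I = %ΔQ/%ΔM ≈ 2.697.
E_I > 1: normal good (luxury).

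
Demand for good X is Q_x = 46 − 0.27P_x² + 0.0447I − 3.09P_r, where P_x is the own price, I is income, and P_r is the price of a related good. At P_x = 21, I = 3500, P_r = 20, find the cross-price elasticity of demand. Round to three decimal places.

Substituting, Q_x = 46 − 0.27(21)² + 0.0447(3500) − 3.09(20) = 46 − 119.07 + 156.45 − 61.8 = 21.58.
∂Q_x/∂P_r = −3.09, so E_xy = -3.09·(20/21.58) ≈ -2.864.
E_xy < 0: the goods are complements.

-2.864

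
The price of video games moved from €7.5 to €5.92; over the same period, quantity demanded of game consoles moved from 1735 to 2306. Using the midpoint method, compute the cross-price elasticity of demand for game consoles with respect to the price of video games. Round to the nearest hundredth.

%ΔQ_x = (2306 − 1735)/[(1735+2306)/2] = 571/2020.5 ≈ 0.2826.
%ΔP_y = (5.92 − 7.5)/[(7.5+5.92)/2] ≈ -0.2355.
E_xy = 0.2826/-0.2355 ≈ -1.20.
E_xy < 0, so game consoles and video games are complements.

-1.20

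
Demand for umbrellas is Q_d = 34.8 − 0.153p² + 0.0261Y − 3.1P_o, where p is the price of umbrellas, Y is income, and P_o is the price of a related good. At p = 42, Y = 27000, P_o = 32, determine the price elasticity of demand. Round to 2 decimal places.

-1.46

Evaluating quantity at (p, Y, P_o) gives Q_d = 34.8 − 0.153(42)² + 0.0261(27000) − 3.1(32) = 34.8 − 269.892 + 704.7 − 99.2 = 370.408.
∂Q_d/∂p = −2·0.153·p = -12.852, so E_p = -12.852·(42/370.408) ≈ -1.46.
|E_p| > 1: demand is elastic.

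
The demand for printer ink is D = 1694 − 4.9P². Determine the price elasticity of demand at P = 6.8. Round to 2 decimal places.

-0.31

At P = 6.8, D = 1467.424.
dD/dP = −2·4.9·P = −66.64.
Point elasticity E = (dD/dP)·(P/D) = -66.64 × 6.8/1467.424 ≈ -0.31.
|E| < 1, so demand is inelastic at this price.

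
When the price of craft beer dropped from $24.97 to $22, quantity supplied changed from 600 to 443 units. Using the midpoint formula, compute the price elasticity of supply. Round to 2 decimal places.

2.38

%Δq = (443 − 600)/[(600 + 443)/2] = -157/521.5 ≈ -0.3011.
%Δp = (22 − 24.97)/[(24.97 + 22)/2] = -2.97/23.485 ≈ -0.1265.
Arc elasticity E = %Δq/%Δp ≈ -0.3011/-0.1265 ≈ 2.38.
|E| > 1: supply is elastic over this range.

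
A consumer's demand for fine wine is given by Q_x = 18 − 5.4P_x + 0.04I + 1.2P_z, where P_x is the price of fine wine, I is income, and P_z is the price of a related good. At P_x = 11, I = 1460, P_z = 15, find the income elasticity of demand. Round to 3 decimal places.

1.669

Q_x = 18 − 5.4(11) + 0.04(1460) + 1.2(15) = 18 − 59.4 + 58.4 + 18 = 35.
∂Q_x/∂I = +0.04, so E_I = 0.04·(1460/35) ≈ 1.669.
E_I > 1: normal good (luxury).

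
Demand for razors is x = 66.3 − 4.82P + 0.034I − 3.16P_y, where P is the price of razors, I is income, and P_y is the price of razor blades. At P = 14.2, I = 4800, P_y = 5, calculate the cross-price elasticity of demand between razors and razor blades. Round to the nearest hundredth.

-0.11

Evaluating quantity at (P, I, P_y) gives x = 66.3 − 4.82(14.2) + 0.034(4800) − 3.16(5) = 66.3 − 68.444 + 163.2 − 15.8 = 145.256.
∂x/∂P_y = −3.16, so E_xy = -3.16·(5/145.256) ≈ -0.11.
E_xy < 0: the goods are complements.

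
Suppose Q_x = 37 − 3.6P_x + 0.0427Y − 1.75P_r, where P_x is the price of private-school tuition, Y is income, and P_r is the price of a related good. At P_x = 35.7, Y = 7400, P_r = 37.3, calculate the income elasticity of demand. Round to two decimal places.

1.98

Substituting, Q_x = 37 − 3.6(35.7) + 0.0427(7400) − 1.75(37.3) = 37 − 128.52 + 315.98 − 65.275 = 159.185.
∂Q_x/∂Y = +0.0427, so E_I = 0.0427·(7400/159.185) ≈ 1.98.
E_I > 1: normal good (luxury).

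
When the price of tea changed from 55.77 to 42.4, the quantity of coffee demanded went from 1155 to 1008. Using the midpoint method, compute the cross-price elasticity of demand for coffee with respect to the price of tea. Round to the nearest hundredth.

%ΔQ_x = (1008 − 1155)/[(1155+1008)/2] = -147/1081.5 ≈ -0.1359.
%ΔP_y = (42.4 − 55.77)/[(55.77+42.4)/2] ≈ -0.2724.
E_xy = -0.1359/-0.2724 ≈ 0.50.
E_xy > 0, so coffee and tea are substitutes.

0.50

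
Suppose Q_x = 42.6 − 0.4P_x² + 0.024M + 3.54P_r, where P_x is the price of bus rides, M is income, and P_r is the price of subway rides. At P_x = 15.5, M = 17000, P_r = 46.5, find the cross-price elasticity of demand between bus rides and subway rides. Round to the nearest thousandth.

0.317

Evaluating quantity at (P_x, M, P_r) gives Q_x = 42.6 − 0.4(15.5)² + 0.024(17000) + 3.54(46.5) = 42.6 − 96.1 + 408 + 164.61 = 519.11.
∂Q_x/∂P_r = +3.54, so E_xy = 3.54·(46.5/519.11) ≈ 0.317.
E_xy > 0: the goods are substitutes.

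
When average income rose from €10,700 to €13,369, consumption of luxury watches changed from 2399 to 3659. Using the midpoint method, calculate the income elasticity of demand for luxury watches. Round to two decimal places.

1.88

%ΔQ = (3659 − 2399)/[(2399+3659)/2] = 1260/3029 ≈ 0.4160.
%ΔI = (13,369 − 10,700)/[(10,700+13,369)/2] = 2669/12034.5 ≈ 0.2218.
E_I = %ΔQ/%ΔI ≈ 1.88.
E_I > 1: normal good (luxury).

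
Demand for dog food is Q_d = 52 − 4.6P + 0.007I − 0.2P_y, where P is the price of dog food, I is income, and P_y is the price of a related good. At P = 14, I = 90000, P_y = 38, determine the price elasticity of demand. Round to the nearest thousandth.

-0.106

At the given point, Q_d = 52 − 4.6(14) + 0.007(90000) − 0.2(38) = 52 − 64.4 + 630 − 7.6 = 610.
∂Q_d/∂P = −4.6, so E_p = (−4.6)·(14/610) ≈ -0.106.
|E_p| < 1: demand is inelastic.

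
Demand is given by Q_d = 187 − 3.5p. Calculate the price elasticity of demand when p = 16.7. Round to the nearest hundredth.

At p = 16.7, Q_d = 128.55.
dQ_d/dp = −3.5.
Point elasticity E = (dQ_d/dp)·(p/Q_d) = -3.5 × 16.7/128.55 ≈ -0.45.
|E| < 1, so demand is inelastic at this price.

-0.45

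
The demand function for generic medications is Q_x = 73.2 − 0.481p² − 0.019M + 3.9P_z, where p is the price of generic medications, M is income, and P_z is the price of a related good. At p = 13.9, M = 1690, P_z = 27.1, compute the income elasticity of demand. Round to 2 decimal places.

At the given point, Q_x = 73.2 − 0.481(13.9)² − 0.019(1690) + 3.9(27.1) = 73.2 − 92.934 − 32.11 + 105.69 = 53.846.
∂Q_x/∂M = −0.019, so E_I = -0.019·(1690/53.846) ≈ -0.60.
E_I < 0: inferior good.

-0.60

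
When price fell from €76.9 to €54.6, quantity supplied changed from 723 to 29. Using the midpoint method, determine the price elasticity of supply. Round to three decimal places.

%Δq = (29 − 723)/[(723 + 29)/2] = -694/376 ≈ -1.8457.
%Δp = (54.6 − 76.9)/[(76.9 + 54.6)/2] = -22.3/65.75 ≈ -0.3392.
Arc elasticity E = %Δq/%Δp ≈ -1.8457/-0.3392 ≈ 5.442.
|E| > 1: supply is elastic over this range.

5.442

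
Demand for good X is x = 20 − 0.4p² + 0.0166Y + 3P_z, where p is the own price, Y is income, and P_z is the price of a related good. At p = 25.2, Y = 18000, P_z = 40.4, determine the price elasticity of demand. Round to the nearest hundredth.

-2.73

Evaluating quantity at (p, Y, P_z) gives x = 20 − 0.4(25.2)² + 0.0166(18000) + 3(40.4) = 20 − 254.016 + 298.8 + 121.2 = 185.984.
∂x/∂p = −2·0.4·p = -20.16, so E_p = -20.16·(25.2/185.984) ≈ -2.73.
|E_p| > 1: demand is elastic.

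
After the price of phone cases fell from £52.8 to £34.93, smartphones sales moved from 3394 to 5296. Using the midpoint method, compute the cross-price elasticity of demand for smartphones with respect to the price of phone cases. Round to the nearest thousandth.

-1.075

%ΔQ_x = (5296 − 3394)/[(3394+5296)/2] = 1902/4345 ≈ 0.4377.
%ΔP_y = (34.93 − 52.8)/[(52.8+34.93)/2] ≈ -0.4074.
E_xy = 0.4377/-0.4074 ≈ -1.075.
E_xy < 0, so smartphones and phone cases are complements.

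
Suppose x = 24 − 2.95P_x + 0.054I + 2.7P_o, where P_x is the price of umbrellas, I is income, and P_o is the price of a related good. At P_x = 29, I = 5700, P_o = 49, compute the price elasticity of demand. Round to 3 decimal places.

At the given point, x = 24 − 2.95(29) + 0.054(5700) + 2.7(49) = 24 − 85.55 + 307.8 + 132.3 = 378.55.
∂x/∂P_x = −2.95, so E_p = (−2.95)·(29/378.55) ≈ -0.226.
|E_p| < 1: demand is inelastic.

-0.226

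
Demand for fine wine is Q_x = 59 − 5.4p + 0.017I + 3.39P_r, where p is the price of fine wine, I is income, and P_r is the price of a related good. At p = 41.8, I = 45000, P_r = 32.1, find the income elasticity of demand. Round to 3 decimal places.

1.082

Evaluating quantity at (p, I, P_r) gives Q_x = 59 − 5.4(41.8) + 0.017(45000) + 3.39(32.1) = 59 − 225.72 + 765 + 108.819 = 707.099.
∂Q_x/∂I = +0.017, so E_I = 0.017·(45000/707.099) ≈ 1.082.
E_I > 1: normal good (luxury).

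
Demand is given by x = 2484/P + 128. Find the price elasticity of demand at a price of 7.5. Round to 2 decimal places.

At P = 7.5, x = 459.2.
dx/dP = −2484/P² = −44.16.
Point elasticity E = (dx/dP)·(P/x) = -44.16 × 7.5/459.2 ≈ -0.72.
|E| < 1, so demand is inelastic at this price.

-0.72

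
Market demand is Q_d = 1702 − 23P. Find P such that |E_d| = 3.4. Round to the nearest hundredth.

57.18

Set −bP/(a − bP) = −3.4 ⇒ bP = 3.4(a − bP) ⇒ bP(1+3.4) = 3.4·a.
P = 3.4·1702/(23·4.4) ≈ 57.18.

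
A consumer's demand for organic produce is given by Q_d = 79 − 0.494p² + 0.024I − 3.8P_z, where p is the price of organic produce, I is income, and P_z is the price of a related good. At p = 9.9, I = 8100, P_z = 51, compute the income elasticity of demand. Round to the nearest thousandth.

6.234

Evaluating quantity at (p, I, P_z) gives Q_d = 79 − 0.494(9.9)² + 0.024(8100) − 3.8(51) = 79 − 48.4169 + 194.4 − 193.8 = 31.1831.
∂Q_d/∂I = +0.024, so E_I = 0.024·(8100/31.1831) ≈ 6.234.
E_I > 1: normal good (luxury).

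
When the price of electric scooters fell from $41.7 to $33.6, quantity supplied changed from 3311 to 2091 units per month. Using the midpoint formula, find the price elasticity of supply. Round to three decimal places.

%Δq = (2091 − 3311)/[(3311 + 2091)/2] = -1220/2701 ≈ -0.4517.
%Δp = (33.6 − 41.7)/[(41.7 + 33.6)/2] = -8.1/37.65 ≈ -0.2151.
Arc elasticity E = %Δq/%Δp ≈ -0.4517/-0.2151 ≈ 2.099.
|E| > 1: supply is elastic over this range.

2.099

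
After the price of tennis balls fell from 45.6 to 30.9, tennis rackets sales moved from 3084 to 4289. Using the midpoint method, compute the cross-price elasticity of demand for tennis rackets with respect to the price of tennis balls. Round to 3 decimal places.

%ΔQ_x = (4289 − 3084)/[(3084+4289)/2] = 1205/3686.5 ≈ 0.3269.
%ΔP_y = (30.9 − 45.6)/[(45.6+30.9)/2] ≈ -0.3843.
E_xy = 0.3269/-0.3843 ≈ -0.851.
E_xy < 0, so tennis rackets and tennis balls are complements.

-0.851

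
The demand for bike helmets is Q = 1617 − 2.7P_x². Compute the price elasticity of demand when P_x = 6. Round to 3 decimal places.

-0.128

At P_x = 6, Q = 1519.8.
dQ/dP_x = −2·2.7·P_x = −32.4.
Point elasticity E = (dQ/dP_x)·(P_x/Q) = -32.4 × 6/1519.8 ≈ -0.128.
|E| < 1, so demand is inelastic at this price.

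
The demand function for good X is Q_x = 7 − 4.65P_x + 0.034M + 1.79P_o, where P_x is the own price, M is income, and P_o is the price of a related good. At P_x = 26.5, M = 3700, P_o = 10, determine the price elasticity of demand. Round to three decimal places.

-4.485

Evaluating quantity at (P_x, M, P_o) gives Q_x = 7 − 4.65(26.5) + 0.034(3700) + 1.79(10) = 7 − 123.225 + 125.8 + 17.9 = 27.475.
∂Q_x/∂P_x = −4.65, so E_p = (−4.65)·(26.5/27.475) ≈ -4.485.
|E_p| > 1: demand is elastic.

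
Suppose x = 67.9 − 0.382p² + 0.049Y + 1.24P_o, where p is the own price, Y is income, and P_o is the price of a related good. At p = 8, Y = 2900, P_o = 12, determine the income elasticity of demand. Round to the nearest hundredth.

x = 67.9 − 0.382(8)² + 0.049(2900) + 1.24(12) = 67.9 − 24.448 + 142.1 + 14.88 = 200.432.
∂x/∂Y = +0.049, so E_I = 0.049·(2900/200.432) ≈ 0.71.
E_I ∈ (0,1): normal good (necessity).

0.71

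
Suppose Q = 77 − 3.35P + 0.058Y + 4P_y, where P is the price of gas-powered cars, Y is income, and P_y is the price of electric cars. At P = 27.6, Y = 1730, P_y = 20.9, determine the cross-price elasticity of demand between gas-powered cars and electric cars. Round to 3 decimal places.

0.496

At the given point, Q = 77 − 3.35(27.6) + 0.058(1730) + 4(20.9) = 77 − 92.46 + 100.34 + 83.6 = 168.48.
∂Q/∂P_y = +4, so E_xy = 4·(20.9/168.48) ≈ 0.496.
E_xy > 0: the goods are substitutes.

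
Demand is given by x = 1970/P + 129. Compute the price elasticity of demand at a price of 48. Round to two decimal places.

-0.24

At P = 48, x = 170.0417.
dx/dP = −1970/P² = −0.855.
Point elasticity E = (dx/dP)·(P/x) = -0.855 × 48/170.0417 ≈ -0.24.
|E| < 1, so demand is inelastic at this price.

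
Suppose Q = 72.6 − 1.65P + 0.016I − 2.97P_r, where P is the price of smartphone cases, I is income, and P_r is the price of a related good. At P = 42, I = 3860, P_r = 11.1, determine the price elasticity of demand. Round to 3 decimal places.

-2.159

Substituting, Q = 72.6 − 1.65(42) + 0.016(3860) − 2.97(11.1) = 72.6 − 69.3 + 61.76 − 32.967 = 32.093.
∂Q/∂P = −1.65, so E_p = (−1.65)·(42/32.093) ≈ -2.159.
|E_p| > 1: demand is elastic.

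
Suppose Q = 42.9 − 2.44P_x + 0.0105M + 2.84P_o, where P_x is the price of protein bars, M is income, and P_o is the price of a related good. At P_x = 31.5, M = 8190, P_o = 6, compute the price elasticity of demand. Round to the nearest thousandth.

At the given point, Q = 42.9 − 2.44(31.5) + 0.0105(8190) + 2.84(6) = 42.9 − 76.86 + 85.995 + 17.04 = 69.075.
∂Q/∂P_x = −2.44, so E_p = (−2.44)·(31.5/69.075) ≈ -1.113.
|E_p| > 1: demand is elastic.

-1.113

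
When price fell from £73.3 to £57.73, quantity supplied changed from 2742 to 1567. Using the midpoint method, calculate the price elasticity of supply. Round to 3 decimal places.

%Δq = (1567 − 2742)/[(2742 + 1567)/2] = -1175/2154.5 ≈ -0.5454.
%Δp = (57.73 − 73.3)/[(73.3 + 57.73)/2] = -15.57/65.515 ≈ -0.2377.
Arc elasticity E = %Δq/%Δp ≈ -0.5454/-0.2377 ≈ 2.295.
|E| > 1: supply is elastic over this range.

2.295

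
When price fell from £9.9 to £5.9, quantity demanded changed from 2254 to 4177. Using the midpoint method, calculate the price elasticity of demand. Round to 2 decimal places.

%Δq = (4177 − 2254)/[(2254 + 4177)/2] = 1923/3215.5 ≈ 0.5980.
%ΔP = (5.9 − 9.9)/[(9.9 + 5.9)/2] = -4/7.9 ≈ -0.5063.
Arc elasticity E = %Δq/%ΔP ≈ 0.5980/-0.5063 ≈ -1.18.
|E| > 1: demand is elastic over this range.

-1.18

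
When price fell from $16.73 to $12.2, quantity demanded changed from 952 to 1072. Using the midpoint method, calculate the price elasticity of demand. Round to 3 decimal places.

%ΔQ = (1072 − 952)/[(952 + 1072)/2] = 120/1012 ≈ 0.1186.
%Δp = (12.2 − 16.73)/[(16.73 + 12.2)/2] = -4.53/14.465 ≈ -0.3132.
Arc elasticity E = %ΔQ/%Δp ≈ 0.1186/-0.3132 ≈ -0.379.
|E| < 1: demand is inelastic over this range.

-0.379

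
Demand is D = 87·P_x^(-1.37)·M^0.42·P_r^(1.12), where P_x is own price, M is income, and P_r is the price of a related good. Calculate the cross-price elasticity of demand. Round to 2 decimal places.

For a Cobb–Douglas (constant-elasticity) form D = A·P_r^α·…, the elasticity with respect to P_r equals the exponent α at every point.
Here the exponent on P_r is 1.12, so the cross-price elasticity of demand is 1.12.

1.12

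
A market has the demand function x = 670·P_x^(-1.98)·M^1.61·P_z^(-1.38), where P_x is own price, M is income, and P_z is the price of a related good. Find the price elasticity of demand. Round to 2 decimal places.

-1.98

For a Cobb–Douglas (constant-elasticity) form x = A·P_x^α·…, the elasticity with respect to P_x equals the exponent α at every point.
Here the exponent on P_x is -1.98, so the price elasticity of demand is -1.98.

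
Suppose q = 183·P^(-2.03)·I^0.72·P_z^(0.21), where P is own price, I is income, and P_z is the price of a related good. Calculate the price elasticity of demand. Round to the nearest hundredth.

For a Cobb–Douglas (constant-elasticity) form q = A·P^α·…, the elasticity with respect to P equals the exponent α at every point.
Here the exponent on P is -2.03, so the price elasticity of demand is -2.03.

-2.03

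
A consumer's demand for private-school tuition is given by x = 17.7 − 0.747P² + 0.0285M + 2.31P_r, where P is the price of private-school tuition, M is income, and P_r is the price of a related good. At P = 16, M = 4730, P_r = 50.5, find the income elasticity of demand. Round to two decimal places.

1.73

x = 17.7 − 0.747(16)² + 0.0285(4730) + 2.31(50.5) = 17.7 − 191.232 + 134.805 + 116.655 = 77.928.
∂x/∂M = +0.0285, so E_I = 0.0285·(4730/77.928) ≈ 1.73.
E_I > 1: normal good (luxury).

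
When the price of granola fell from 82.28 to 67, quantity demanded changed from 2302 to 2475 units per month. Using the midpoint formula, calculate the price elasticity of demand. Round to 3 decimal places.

-0.354

%ΔQ = (2475 − 2302)/[(2302 + 2475)/2] = 173/2388.5 ≈ 0.0724.
%Δp = (67 − 82.28)/[(82.28 + 67)/2] = -15.28/74.64 ≈ -0.2047.
Arc elasticity E = %ΔQ/%Δp ≈ 0.0724/-0.2047 ≈ -0.354.
|E| < 1: demand is inelastic over this range.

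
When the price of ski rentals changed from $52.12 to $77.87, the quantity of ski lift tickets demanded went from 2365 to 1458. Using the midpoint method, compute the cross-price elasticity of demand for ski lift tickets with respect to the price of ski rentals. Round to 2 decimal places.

-1.20

%ΔQ_x = (1458 − 2365)/[(2365+1458)/2] = -907/1911.5 ≈ -0.4745.
%ΔP_y = (77.87 − 52.12)/[(52.12+77.87)/2] ≈ 0.3962.
E_xy = -0.4745/0.3962 ≈ -1.20.
E_xy < 0, so ski lift tickets and ski rentals are complements.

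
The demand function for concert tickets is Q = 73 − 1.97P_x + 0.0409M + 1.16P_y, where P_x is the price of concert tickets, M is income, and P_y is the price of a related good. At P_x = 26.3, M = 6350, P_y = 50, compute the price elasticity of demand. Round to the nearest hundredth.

Q = 73 − 1.97(26.3) + 0.0409(6350) + 1.16(50) = 73 − 51.811 + 259.715 + 58 = 338.904.
∂Q/∂P_x = −1.97, so E_p = (−1.97)·(26.3/338.904) ≈ -0.15.
|E_p| < 1: demand is inelastic.

-0.15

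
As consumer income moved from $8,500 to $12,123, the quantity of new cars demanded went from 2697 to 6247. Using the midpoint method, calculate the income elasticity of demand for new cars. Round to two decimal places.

%ΔQ = (6247 − 2697)/[(2697+6247)/2] = 3550/4472 ≈ 0.7938.
%ΔY = (12,123 − 8,500)/[(8,500+12,123)/2] = 3623/10311.5 ≈ 0.3514.
E_I = %ΔQ/%ΔY ≈ 2.26.
E_I > 1: normal good (luxury).

2.26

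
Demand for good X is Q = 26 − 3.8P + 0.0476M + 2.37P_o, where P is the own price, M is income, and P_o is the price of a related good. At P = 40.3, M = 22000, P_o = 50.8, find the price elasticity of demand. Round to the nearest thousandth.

-0.147

First evaluate Q: 26 − 3.8(40.3) + 0.0476(22000) + 2.37(50.8) = 26 − 153.14 + 1047.2 + 120.396 = 1040.456.
∂Q/∂P = −3.8, so E_p = (−3.8)·(40.3/1040.456) ≈ -0.147.
|E_p| < 1: demand is inelastic.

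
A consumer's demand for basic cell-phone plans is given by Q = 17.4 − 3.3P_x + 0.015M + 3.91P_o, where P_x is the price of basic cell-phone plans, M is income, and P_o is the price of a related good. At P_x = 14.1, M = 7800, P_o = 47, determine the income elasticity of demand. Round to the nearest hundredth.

Evaluating quantity at (P_x, M, P_o) gives Q = 17.4 − 3.3(14.1) + 0.015(7800) + 3.91(47) = 17.4 − 46.53 + 117 + 183.77 = 271.64.
∂Q/∂M = +0.015, so E_I = 0.015·(7800/271.64) ≈ 0.43.
E_I ∈ (0,1): normal good (necessity).

0.43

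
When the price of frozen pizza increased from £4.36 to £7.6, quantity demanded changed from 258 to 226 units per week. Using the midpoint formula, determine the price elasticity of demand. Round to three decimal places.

-0.244

%ΔQ = (226 − 258)/[(258 + 226)/2] = -32/242 ≈ -0.1322.
%Δp = (7.6 − 4.36)/[(4.36 + 7.6)/2] = 3.24/5.98 ≈ 0.5418.
Arc elasticity E = %ΔQ/%Δp ≈ -0.1322/0.5418 ≈ -0.244.
|E| < 1: demand is inelastic over this range.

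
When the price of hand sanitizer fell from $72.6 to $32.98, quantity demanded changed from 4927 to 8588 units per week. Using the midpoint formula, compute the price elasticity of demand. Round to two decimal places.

-0.72

%ΔQ = (8588 − 4927)/[(4927 + 8588)/2] = 3661/6757.5 ≈ 0.5418.
%Δp = (32.98 − 72.6)/[(72.6 + 32.98)/2] = -39.62/52.79 ≈ -0.7505.
Arc elasticity E = %ΔQ/%Δp ≈ 0.5418/-0.7505 ≈ -0.72.
|E| < 1: demand is inelastic over this range.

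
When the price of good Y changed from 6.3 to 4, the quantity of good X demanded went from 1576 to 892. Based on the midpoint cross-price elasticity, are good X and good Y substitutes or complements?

%ΔQ_x = (892 − 1576)/[(1576+892)/2] = -684/1234 ≈ -0.5543.
%ΔP_y = (4 − 6.3)/[(6.3+4)/2] ≈ -0.4466.
E_xy = -0.5543/-0.4466 ≈ 1.241.
E_xy > 0, so the goods are substitutes.

substitutes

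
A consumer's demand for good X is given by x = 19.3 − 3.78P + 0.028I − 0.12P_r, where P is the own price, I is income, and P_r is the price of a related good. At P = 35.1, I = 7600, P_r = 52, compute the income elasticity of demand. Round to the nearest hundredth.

Evaluating quantity at (P, I, P_r) gives x = 19.3 − 3.78(35.1) + 0.028(7600) − 0.12(52) = 19.3 − 132.678 + 212.8 − 6.24 = 93.182.
∂x/∂I = +0.028, so E_I = 0.028·(7600/93.182) ≈ 2.28.
E_I > 1: normal good (luxury).

2.28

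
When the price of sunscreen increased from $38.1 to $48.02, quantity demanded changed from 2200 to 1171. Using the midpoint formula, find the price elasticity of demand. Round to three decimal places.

-2.650

%ΔQ = (1171 − 2200)/[(2200 + 1171)/2] = -1029/1685.5 ≈ -0.6105.
%Δp = (48.02 − 38.1)/[(38.1 + 48.02)/2] = 9.92/43.06 ≈ 0.2304.
Arc elasticity E = %ΔQ/%Δp ≈ -0.6105/0.2304 ≈ -2.650.
|E| > 1: demand is elastic over this range.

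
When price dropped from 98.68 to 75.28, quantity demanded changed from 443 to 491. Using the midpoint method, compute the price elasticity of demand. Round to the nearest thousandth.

%Δq = (491 − 443)/[(443 + 491)/2] = 48/467 ≈ 0.1028.
%Δp = (75.28 − 98.68)/[(98.68 + 75.28)/2] = -23.4/86.98 ≈ -0.2690.
Arc elasticity E = %Δq/%Δp ≈ 0.1028/-0.2690 ≈ -0.382.
|E| < 1: demand is inelastic over this range.

-0.382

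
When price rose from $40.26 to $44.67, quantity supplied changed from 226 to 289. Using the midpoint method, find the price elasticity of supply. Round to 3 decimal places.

%Δq = (289 − 226)/[(226 + 289)/2] = 63/257.5 ≈ 0.2447.
%ΔP = (44.67 − 40.26)/[(40.26 + 44.67)/2] = 4.41/42.465 ≈ 0.1039.
Arc elasticity E = %Δq/%ΔP ≈ 0.2447/0.1039 ≈ 2.356.
|E| > 1: supply is elastic over this range.

2.356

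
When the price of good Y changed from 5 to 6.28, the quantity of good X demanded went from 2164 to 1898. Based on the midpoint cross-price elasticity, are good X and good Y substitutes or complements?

%ΔQ_x = (1898 − 2164)/[(2164+1898)/2] = -266/2031 ≈ -0.1310.
%ΔP_y = (6.28 − 5)/[(5+6.28)/2] ≈ 0.2270.
E_xy = -0.1310/0.2270 ≈ -0.577.
E_xy < 0, so the goods are complements.

complements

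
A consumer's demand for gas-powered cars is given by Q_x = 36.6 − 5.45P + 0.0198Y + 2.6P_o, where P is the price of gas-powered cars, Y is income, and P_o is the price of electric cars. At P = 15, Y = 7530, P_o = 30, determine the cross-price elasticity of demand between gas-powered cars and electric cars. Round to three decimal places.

Q_x = 36.6 − 5.45(15) + 0.0198(7530) + 2.6(30) = 36.6 − 81.75 + 149.094 + 78 = 181.944.
∂Q_x/∂P_o = +2.6, so E_xy = 2.6·(30/181.944) ≈ 0.429.
E_xy > 0: the goods are substitutes.

0.429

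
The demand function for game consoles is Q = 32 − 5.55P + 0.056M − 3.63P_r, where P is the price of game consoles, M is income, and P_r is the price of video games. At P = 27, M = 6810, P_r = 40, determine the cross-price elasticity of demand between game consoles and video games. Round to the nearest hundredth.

-1.23

First evaluate Q: 32 − 5.55(27) + 0.056(6810) − 3.63(40) = 32 − 149.85 + 381.36 − 145.2 = 118.31.
∂Q/∂P_r = −3.63, so E_xy = -3.63·(40/118.31) ≈ -1.23.
E_xy < 0: the goods are complements.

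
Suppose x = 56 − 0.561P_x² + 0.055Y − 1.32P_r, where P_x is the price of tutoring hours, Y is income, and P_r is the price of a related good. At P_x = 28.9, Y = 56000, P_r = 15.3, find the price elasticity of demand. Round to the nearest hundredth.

-0.35

Evaluating quantity at (P_x, Y, P_r) gives x = 56 − 0.561(28.9)² + 0.055(56000) − 1.32(15.3) = 56 − 468.5528 + 3080 − 20.196 = 2647.2512.
∂x/∂P_x = −2·0.561·P_x = -32.4258, so E_p = -32.4258·(28.9/2647.2512) ≈ -0.35.
|E_p| < 1: demand is inelastic.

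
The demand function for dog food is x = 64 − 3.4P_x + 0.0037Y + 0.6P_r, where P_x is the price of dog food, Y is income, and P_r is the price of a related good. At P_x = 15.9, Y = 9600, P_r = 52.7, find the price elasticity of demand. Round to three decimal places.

-0.701

At the given point, x = 64 − 3.4(15.9) + 0.0037(9600) + 0.6(52.7) = 64 − 54.06 + 35.52 + 31.62 = 77.08.
∂x/∂P_x = −3.4, so E_p = (−3.4)·(15.9/77.08) ≈ -0.701.
|E_p| < 1: demand is inelastic.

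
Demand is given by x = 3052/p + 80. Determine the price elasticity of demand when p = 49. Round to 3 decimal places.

At p = 49, x = 142.2857.
dx/dp = −3052/p² = −1.2711.
Point elasticity E = (dx/dp)·(p/x) = -1.2711 × 49/142.2857 ≈ -0.438.
|E| < 1, so demand is inelastic at this price.

-0.438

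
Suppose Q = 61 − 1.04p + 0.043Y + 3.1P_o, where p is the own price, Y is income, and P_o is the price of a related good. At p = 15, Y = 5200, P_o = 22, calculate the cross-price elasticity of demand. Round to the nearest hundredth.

0.20

Q = 61 − 1.04(15) + 0.043(5200) + 3.1(22) = 61 − 15.6 + 223.6 + 68.2 = 337.2.
∂Q/∂P_o = +3.1, so E_xy = 3.1·(22/337.2) ≈ 0.20.
E_xy > 0: the goods are substitutes.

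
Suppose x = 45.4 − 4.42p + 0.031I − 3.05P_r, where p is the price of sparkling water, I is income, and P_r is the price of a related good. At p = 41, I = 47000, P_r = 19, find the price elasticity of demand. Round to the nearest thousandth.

At the given point, x = 45.4 − 4.42(41) + 0.031(47000) − 3.05(19) = 45.4 − 181.22 + 1457 − 57.95 = 1263.23.
∂x/∂p = −4.42, so E_p = (−4.42)·(41/1263.23) ≈ -0.143.
|E_p| < 1: demand is inelastic.

-0.143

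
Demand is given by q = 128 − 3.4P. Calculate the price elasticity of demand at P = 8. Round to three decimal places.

At P = 8, q = 100.8.
dq/dP = −3.4.
Point elasticity E = (dq/dP)·(P/q) = -3.4 × 8/100.8 ≈ -0.270.
|E| < 1, so demand is inelastic at this price.

-0.270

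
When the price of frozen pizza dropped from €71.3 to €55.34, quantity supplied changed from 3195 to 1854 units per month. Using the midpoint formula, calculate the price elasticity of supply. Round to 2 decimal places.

%ΔQ = (1854 − 3195)/[(3195 + 1854)/2] = -1341/2524.5 ≈ -0.5312.
%Δp = (55.34 − 71.3)/[(71.3 + 55.34)/2] = -15.96/63.32 ≈ -0.2521.
Arc elasticity E = %ΔQ/%Δp ≈ -0.5312/-0.2521 ≈ 2.11.
|E| > 1: supply is elastic over this range.

2.11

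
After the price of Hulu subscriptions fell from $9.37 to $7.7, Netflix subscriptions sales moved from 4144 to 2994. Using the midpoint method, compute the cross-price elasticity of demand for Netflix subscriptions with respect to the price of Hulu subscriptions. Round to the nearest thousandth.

%ΔQ_x = (2994 − 4144)/[(4144+2994)/2] = -1150/3569 ≈ -0.3222.
%ΔP_y = (7.7 − 9.37)/[(9.37+7.7)/2] ≈ -0.1957.
E_xy = -0.3222/-0.1957 ≈ 1.647.
E_xy > 0, so Netflix subscriptions and Hulu subscriptions are substitutes.

1.647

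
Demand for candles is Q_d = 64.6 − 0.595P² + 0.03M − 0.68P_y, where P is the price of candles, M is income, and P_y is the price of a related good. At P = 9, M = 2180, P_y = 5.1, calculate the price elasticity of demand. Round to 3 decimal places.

Substituting, Q_d = 64.6 − 0.595(9)² + 0.03(2180) − 0.68(5.1) = 64.6 − 48.195 + 65.4 − 3.468 = 78.337.
∂Q_d/∂P = −2·0.595·P = -10.71, so E_p = -10.71·(9/78.337) ≈ -1.230.
|E_p| > 1: demand is elastic.

-1.230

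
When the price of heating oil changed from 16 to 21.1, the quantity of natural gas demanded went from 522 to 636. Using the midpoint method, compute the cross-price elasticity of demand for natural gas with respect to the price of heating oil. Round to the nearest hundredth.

0.72

%ΔQ_x = (636 − 522)/[(522+636)/2] = 114/579 ≈ 0.1969.
%ΔP_y = (21.1 − 16)/[(16+21.1)/2] ≈ 0.2749.
E_xy = 0.1969/0.2749 ≈ 0.72.
E_xy > 0, so natural gas and heating oil are substitutes.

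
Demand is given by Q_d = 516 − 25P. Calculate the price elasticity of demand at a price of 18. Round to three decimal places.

-6.818

At P = 18, Q_d = 66.
dQ_d/dP = −25.
Point elasticity E = (dQ_d/dP)·(P/Q_d) = -25 × 18/66 ≈ -6.818.
|E| > 1, so demand is elastic at this price.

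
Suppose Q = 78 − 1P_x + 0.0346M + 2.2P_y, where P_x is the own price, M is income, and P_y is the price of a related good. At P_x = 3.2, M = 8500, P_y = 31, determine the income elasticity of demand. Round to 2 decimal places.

First evaluate Q: 78 − 1(3.2) + 0.0346(8500) + 2.2(31) = 78 − 3.2 + 294.1 + 68.2 = 437.1.
∂Q/∂M = +0.0346, so E_I = 0.0346·(8500/437.1) ≈ 0.67.
E_I ∈ (0,1): normal good (necessity).

0.67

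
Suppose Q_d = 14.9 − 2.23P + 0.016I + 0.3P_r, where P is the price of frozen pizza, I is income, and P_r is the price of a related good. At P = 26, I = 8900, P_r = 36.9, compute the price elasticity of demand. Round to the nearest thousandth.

-0.525

At the given point, Q_d = 14.9 − 2.23(26) + 0.016(8900) + 0.3(36.9) = 14.9 − 57.98 + 142.4 + 11.07 = 110.39.
∂Q_d/∂P = −2.23, so E_p = (−2.23)·(26/110.39) ≈ -0.525.
|E_p| < 1: demand is inelastic.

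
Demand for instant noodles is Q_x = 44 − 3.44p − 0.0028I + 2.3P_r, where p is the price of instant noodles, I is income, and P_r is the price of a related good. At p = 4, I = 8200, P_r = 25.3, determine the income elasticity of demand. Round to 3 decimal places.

Evaluating quantity at (p, I, P_r) gives Q_x = 44 − 3.44(4) − 0.0028(8200) + 2.3(25.3) = 44 − 13.76 − 22.96 + 58.19 = 65.47.
∂Q_x/∂I = −0.0028, so E_I = -0.0028·(8200/65.47) ≈ -0.351.
E_I < 0: inferior good.

-0.351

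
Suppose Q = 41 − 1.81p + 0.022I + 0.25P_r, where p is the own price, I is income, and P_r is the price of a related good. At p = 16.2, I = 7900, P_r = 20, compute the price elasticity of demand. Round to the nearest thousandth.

At the given point, Q = 41 − 1.81(16.2) + 0.022(7900) + 0.25(20) = 41 − 29.322 + 173.8 + 5 = 190.478.
∂Q/∂p = −1.81, so E_p = (−1.81)·(16.2/190.478) ≈ -0.154.
|E_p| < 1: demand is inelastic.

-0.154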